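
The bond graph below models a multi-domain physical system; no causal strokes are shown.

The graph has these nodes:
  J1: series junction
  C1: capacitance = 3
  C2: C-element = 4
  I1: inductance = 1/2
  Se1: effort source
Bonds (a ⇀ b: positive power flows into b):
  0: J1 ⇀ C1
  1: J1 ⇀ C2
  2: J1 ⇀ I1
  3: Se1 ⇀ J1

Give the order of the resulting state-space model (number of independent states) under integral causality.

3  (C1, C2, I1 all integral)

bond 3 stroke at J1  (Se1 fixes effort; stroke away)
bond 0 stroke at J1  (prefer integral on C1)
bond 1 stroke at J1  (C2 outputs effort q/C2)
bond 2 stroke at I1  (J1 needs exactly one f-in)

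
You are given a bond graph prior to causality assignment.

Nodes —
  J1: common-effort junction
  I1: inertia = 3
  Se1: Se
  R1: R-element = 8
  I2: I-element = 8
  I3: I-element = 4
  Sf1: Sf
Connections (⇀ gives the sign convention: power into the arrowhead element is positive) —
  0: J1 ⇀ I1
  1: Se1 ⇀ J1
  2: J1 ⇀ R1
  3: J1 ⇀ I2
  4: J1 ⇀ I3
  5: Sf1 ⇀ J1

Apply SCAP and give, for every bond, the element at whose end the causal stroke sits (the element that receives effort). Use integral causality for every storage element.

b0 |I1
b1 |J1
b2 |R1
b3 |I2
b4 |I3
b5 |Sf1

β1 stroke at J1  (Se1 (Se) sets effort on bond)
β5 stroke at Sf1  (source Sf1 imposes f)
β0 stroke at I1  (common-e at J1 fixed by 1)
β2 stroke at R1  (J1 effort already set via bond 1)
β3 stroke at I2  (common-e at J1 fixed by 1)
β4 stroke at I3  (0-jn J1 has e-setter on 1)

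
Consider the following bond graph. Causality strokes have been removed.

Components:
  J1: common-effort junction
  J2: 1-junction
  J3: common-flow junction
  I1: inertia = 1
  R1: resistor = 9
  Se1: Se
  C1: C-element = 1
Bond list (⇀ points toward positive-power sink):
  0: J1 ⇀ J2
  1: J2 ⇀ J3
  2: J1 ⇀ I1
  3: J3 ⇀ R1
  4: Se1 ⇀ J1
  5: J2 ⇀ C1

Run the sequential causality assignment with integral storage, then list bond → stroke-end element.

β0 |J2
β1 |J3
β2 |I1
β3 |R1
β4 |J1
β5 |J2

b4 stroke at J1  (source Se1 imposes e)
b0 stroke at J2  (common-e at J1 fixed by 4)
b2 stroke at I1  (0-jn J1 has e-setter on 4)
b5 stroke at J2  (C1 outputs effort q/C1)
b1 stroke at J3  (J2 needs exactly one f-in)
b3 stroke at R1  (J3: last free bond brings flow in)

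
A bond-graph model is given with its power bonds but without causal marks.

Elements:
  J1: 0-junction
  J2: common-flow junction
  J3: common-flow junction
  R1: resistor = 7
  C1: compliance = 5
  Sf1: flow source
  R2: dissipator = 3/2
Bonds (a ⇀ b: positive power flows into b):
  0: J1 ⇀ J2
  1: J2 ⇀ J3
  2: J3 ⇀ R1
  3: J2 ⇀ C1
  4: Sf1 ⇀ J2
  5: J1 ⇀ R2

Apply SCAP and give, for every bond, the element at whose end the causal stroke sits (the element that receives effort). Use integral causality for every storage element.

β4 →Sf1  (Sf1: flow source, stroke at near end)
β0 →J2  (J2: bond 4 brought flow, rest push out)
β1 →J2  (J2 flow already set via bond 4)
β3 →J2  (J2: bond 4 brought flow, rest push out)
β2 →J3  (J3 flow already set via bond 1)
β5 →J1  (J1: last free bond brings effort in)

#0 stroke→J2
#1 stroke→J2
#2 stroke→J3
#3 stroke→J2
#4 stroke→Sf1
#5 stroke→J1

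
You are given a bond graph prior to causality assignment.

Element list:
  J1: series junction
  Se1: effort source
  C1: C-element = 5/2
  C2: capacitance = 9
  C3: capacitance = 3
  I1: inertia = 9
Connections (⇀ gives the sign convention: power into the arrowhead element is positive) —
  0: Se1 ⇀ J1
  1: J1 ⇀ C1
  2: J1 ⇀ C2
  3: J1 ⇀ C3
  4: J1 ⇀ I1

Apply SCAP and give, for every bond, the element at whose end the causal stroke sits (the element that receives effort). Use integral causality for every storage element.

β0 |J1  (Se1 fixes effort; stroke away)
β1 |J1  (C1 integral (e out))
β2 |J1  (C2 outputs effort q/C2)
β3 |J1  (C3: C, integral causality)
β4 |I1  (J1 needs exactly one f-in)

bond 0 stroke→J1
bond 1 stroke→J1
bond 2 stroke→J1
bond 3 stroke→J1
bond 4 stroke→I1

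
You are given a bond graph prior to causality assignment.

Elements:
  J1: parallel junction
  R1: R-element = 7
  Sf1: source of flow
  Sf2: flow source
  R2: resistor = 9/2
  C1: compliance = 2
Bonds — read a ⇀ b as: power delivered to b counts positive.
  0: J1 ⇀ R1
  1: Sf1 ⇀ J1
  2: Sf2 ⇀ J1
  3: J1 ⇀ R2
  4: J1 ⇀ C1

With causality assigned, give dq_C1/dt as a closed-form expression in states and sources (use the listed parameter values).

bond 1 stroke→Sf1  (source Sf1 imposes f)
bond 2 stroke→Sf2  (Sf2 fixes flow; stroke at Sf2)
bond 4 stroke→J1  (C1 outputs effort q/C1)
bond 0 stroke→R1  (0-jn J1 has e-setter on 4)
bond 3 stroke→R2  (J1: bond 4 brought effort, rest push out)

dq_C1/dt = F_Sf1 + F_Sf2 - 23*q_C1/126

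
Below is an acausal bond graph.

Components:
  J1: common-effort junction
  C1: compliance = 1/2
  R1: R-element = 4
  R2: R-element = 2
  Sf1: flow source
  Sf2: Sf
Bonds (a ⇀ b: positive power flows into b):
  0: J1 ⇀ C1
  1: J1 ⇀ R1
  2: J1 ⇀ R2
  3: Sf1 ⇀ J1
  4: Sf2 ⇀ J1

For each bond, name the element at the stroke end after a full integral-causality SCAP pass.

b0 |J1
b1 |R1
b2 |R2
b3 |Sf1
b4 |Sf2

b3 stroke→Sf1  (Sf1: flow source, stroke at near end)
b4 stroke→Sf2  (Sf2 fixes flow; stroke at Sf2)
b0 stroke→J1  (C1: C, integral causality)
b1 stroke→R1  (J1: bond 0 brought effort, rest push out)
b2 stroke→R2  (0-jn J1 has e-setter on 0)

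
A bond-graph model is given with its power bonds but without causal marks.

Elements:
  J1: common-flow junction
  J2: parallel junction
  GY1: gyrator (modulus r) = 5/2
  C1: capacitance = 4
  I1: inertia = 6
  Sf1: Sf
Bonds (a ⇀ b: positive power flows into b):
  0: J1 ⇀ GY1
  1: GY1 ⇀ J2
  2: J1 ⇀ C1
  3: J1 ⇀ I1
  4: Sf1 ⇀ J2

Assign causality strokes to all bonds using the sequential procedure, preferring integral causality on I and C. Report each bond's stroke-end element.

β4 →Sf1  (Sf1 (Sf) sets flow on bond)
β1 →J2  (J2 needs exactly one e-in)
β0 →J1  (GY1 both-in/both-out from 1)
β2 →J1  (prefer integral on C1)
β3 →I1  (closing 1-jn rule on J1)

β0 →J1
β1 →J2
β2 →J1
β3 →I1
β4 →Sf1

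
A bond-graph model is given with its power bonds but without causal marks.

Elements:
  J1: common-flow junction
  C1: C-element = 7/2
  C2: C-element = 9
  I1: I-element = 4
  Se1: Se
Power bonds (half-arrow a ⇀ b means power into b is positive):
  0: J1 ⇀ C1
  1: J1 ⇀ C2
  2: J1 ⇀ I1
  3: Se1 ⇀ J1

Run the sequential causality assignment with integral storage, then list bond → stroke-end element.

bond 0 →J1
bond 1 →J1
bond 2 →I1
bond 3 →J1

bond 3 stroke→J1  (Se1 (Se) sets effort on bond)
bond 0 stroke→J1  (C1: C, integral causality)
bond 1 stroke→J1  (C2 outputs effort q/C2)
bond 2 stroke→I1  (only one flow-in slot at J1)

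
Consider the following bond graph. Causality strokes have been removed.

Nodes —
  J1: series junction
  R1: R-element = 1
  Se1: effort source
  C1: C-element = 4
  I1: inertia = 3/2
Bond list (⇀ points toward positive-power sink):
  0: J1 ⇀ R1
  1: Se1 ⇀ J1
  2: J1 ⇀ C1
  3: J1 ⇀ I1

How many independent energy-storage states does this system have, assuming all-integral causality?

2  (C1, I1 all integral)

bond 1 |J1  (Se1: effort source, stroke at far end)
bond 2 |J1  (C1: C, integral causality)
bond 3 |I1  (prefer integral on I1)
bond 0 |J1  (1-jn J1 has f-setter on 3)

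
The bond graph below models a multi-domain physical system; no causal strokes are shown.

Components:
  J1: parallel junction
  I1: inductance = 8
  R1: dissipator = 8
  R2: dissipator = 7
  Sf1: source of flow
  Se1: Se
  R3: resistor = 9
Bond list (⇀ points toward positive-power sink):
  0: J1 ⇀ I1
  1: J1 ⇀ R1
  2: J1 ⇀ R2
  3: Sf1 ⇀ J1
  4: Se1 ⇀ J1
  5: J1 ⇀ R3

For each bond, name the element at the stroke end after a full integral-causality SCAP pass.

β0 stroke→I1
β1 stroke→R1
β2 stroke→R2
β3 stroke→Sf1
β4 stroke→J1
β5 stroke→R3

b3 →Sf1  (Sf1 fixes flow; stroke at Sf1)
b4 →J1  (source Se1 imposes e)
b0 →I1  (J1 effort already set via bond 4)
b1 →R1  (J1 effort already set via bond 4)
b2 →R2  (common-e at J1 fixed by 4)
b5 →R3  (J1: bond 4 brought effort, rest push out)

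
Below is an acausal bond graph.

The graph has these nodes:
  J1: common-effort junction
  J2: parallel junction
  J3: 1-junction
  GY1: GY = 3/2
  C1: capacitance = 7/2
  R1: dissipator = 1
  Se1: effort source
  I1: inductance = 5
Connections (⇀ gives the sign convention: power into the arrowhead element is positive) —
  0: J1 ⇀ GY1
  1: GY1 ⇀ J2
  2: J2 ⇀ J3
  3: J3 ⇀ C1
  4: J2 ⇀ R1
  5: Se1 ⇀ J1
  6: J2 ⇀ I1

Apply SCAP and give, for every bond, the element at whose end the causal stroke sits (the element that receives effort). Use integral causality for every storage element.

b0 stroke→GY1
b1 stroke→GY1
b2 stroke→J2
b3 stroke→J3
b4 stroke→R1
b5 stroke→J1
b6 stroke→I1

#5 stroke→J1  (Se1 (Se) sets effort on bond)
#0 stroke→GY1  (common-e at J1 fixed by 5)
#1 stroke→GY1  (GY GY1: same side as bond 0)
#3 stroke→J3  (C1 outputs effort q/C1)
#2 stroke→J2  (closing 1-jn rule on J3)
#4 stroke→R1  (0-jn J2 has e-setter on 2)
#6 stroke→I1  (J2 effort already set via bond 2)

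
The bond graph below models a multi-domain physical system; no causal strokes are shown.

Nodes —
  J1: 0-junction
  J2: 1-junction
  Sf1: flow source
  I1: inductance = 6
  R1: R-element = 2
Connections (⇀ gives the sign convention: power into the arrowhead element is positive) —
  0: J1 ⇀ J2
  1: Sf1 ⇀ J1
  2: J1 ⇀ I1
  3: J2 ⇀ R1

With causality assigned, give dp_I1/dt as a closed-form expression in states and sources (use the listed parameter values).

dp_I1/dt = 2*F_Sf1 - p_I1/3

#1 |Sf1  (Sf1 (Sf) sets flow on bond)
#2 |I1  (I1 integral (f out))
#0 |J1  (J1: last free bond brings effort in)
#3 |J2  (J2: bond 0 brought flow, rest push out)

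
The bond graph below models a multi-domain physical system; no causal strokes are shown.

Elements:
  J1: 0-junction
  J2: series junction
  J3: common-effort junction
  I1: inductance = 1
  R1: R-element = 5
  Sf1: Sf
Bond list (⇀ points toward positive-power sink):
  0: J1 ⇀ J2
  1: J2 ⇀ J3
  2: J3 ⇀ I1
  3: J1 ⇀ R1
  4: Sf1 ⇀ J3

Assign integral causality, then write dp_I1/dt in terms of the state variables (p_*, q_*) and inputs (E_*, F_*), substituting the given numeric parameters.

bond 4 →Sf1  (Sf1 (Sf) sets flow on bond)
bond 2 →I1  (I1: I, integral causality)
bond 1 →J3  (closing 0-jn rule on J3)
bond 0 →J2  (J2 flow already set via bond 1)
bond 3 →J1  (closing 0-jn rule on J1)

dp_I1/dt = 5*F_Sf1 - 5*p_I1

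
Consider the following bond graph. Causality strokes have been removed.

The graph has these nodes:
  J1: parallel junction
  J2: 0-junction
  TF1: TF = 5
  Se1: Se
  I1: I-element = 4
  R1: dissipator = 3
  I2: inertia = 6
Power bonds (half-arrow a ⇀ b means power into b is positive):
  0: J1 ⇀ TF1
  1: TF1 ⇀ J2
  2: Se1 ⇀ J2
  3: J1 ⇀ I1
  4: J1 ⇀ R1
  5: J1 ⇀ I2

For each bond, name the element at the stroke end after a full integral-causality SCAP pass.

β0 |J1
β1 |TF1
β2 |J2
β3 |I1
β4 |R1
β5 |I2

bond 2 stroke→J2  (source Se1 imposes e)
bond 1 stroke→TF1  (J2 effort already set via bond 2)
bond 0 stroke→J1  (through TF1, causality passes straight; one stroke at TF1)
bond 3 stroke→I1  (0-jn J1 has e-setter on 0)
bond 4 stroke→R1  (J1 effort already set via bond 0)
bond 5 stroke→I2  (common-e at J1 fixed by 0)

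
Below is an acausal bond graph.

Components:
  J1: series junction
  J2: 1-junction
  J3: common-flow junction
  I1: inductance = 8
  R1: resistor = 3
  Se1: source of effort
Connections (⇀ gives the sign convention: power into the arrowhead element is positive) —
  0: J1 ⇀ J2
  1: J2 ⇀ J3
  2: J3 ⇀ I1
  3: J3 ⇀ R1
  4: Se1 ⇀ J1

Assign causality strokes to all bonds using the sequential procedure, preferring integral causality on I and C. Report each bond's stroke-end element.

bond 4 stroke→J1  (Se1: effort source, stroke at far end)
bond 0 stroke→J2  (only one flow-in slot at J1)
bond 1 stroke→J3  (J2: last free bond brings flow in)
bond 2 stroke→I1  (I1 integral (f out))
bond 3 stroke→J3  (1-jn J3 has f-setter on 2)

bond 0 |J2
bond 1 |J3
bond 2 |I1
bond 3 |J3
bond 4 |J1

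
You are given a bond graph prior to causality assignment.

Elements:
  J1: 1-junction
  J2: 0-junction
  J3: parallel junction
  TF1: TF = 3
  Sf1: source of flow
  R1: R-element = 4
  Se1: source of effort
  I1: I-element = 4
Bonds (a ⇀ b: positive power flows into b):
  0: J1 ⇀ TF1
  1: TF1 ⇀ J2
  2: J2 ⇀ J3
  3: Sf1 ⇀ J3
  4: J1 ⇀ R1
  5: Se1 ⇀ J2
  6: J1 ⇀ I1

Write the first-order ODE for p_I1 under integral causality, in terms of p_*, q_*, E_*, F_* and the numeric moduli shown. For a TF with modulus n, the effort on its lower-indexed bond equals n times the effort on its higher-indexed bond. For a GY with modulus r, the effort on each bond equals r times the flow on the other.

b3 stroke→Sf1  (Sf1 (Sf) sets flow on bond)
b5 stroke→J2  (Se1 fixes effort; stroke away)
b1 stroke→TF1  (0-jn J2 has e-setter on 5)
b2 stroke→J3  (J2 effort already set via bond 5)
b0 stroke→J1  (TF TF1: opposite of bond 1)
b6 stroke→I1  (I1 integral (f out))
b4 stroke→J1  (J1 flow already set via bond 6)

dp_I1/dt = -3*E_Se1 - p_I1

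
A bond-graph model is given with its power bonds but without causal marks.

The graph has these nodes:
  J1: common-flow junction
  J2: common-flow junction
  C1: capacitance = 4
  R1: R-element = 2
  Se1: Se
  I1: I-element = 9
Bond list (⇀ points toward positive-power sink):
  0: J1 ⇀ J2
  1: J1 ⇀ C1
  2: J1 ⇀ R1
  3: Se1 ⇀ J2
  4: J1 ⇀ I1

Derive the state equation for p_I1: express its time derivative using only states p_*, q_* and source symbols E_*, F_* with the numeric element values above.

β3 →J2  (source Se1 imposes e)
β0 →J1  (J2: last free bond brings flow in)
β1 →J1  (prefer integral on C1)
β4 →I1  (prefer integral on I1)
β2 →J1  (common-f at J1 fixed by 4)

dp_I1/dt = E_Se1 - 2*p_I1/9 - q_C1/4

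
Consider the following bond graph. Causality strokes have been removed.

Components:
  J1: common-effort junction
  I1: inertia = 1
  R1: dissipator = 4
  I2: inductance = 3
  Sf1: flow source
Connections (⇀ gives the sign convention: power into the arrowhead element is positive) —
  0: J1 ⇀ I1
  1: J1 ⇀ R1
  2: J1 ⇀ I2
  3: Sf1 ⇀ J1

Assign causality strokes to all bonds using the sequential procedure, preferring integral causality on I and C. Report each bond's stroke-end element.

#3 stroke→Sf1  (source Sf1 imposes f)
#0 stroke→I1  (I1 integral (f out))
#2 stroke→I2  (prefer integral on I2)
#1 stroke→J1  (J1: last free bond brings effort in)

b0 |I1
b1 |J1
b2 |I2
b3 |Sf1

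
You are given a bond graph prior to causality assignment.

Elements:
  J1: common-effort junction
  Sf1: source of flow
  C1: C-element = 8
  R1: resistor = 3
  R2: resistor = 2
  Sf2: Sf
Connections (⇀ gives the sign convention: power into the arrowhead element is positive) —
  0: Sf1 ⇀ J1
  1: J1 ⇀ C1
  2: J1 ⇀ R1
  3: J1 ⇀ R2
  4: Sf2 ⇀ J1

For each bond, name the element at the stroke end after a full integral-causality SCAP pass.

bond 0 stroke at Sf1
bond 1 stroke at J1
bond 2 stroke at R1
bond 3 stroke at R2
bond 4 stroke at Sf2

bond 0 |Sf1  (Sf1 (Sf) sets flow on bond)
bond 4 |Sf2  (Sf2 (Sf) sets flow on bond)
bond 1 |J1  (prefer integral on C1)
bond 2 |R1  (common-e at J1 fixed by 1)
bond 3 |R2  (J1 effort already set via bond 1)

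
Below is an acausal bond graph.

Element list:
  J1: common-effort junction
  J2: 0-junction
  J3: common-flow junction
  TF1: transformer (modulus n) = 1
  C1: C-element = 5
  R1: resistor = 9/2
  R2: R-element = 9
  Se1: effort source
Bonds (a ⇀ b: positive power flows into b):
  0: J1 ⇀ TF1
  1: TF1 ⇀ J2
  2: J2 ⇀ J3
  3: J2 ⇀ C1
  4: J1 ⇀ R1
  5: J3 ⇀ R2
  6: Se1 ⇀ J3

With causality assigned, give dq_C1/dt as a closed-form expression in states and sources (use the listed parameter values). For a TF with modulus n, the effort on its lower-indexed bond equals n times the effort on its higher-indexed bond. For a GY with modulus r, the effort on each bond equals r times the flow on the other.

b6 stroke→J3  (Se1: effort source, stroke at far end)
b3 stroke→J2  (C1: C, integral causality)
b1 stroke→TF1  (J2: bond 3 brought effort, rest push out)
b2 stroke→J3  (0-jn J2 has e-setter on 3)
b5 stroke→R2  (only one flow-in slot at J3)
b0 stroke→J1  (through TF1, causality passes straight; one stroke at TF1)
b4 stroke→R1  (J1 effort already set via bond 0)

dq_C1/dt = -E_Se1/9 - q_C1/15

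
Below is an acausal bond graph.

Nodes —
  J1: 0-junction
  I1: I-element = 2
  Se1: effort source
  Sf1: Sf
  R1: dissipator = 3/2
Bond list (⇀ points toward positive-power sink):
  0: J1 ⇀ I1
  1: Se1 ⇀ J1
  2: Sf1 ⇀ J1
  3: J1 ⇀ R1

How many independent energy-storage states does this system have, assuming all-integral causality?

1  (I1 all integral)

#1 stroke at J1  (Se1 fixes effort; stroke away)
#2 stroke at Sf1  (source Sf1 imposes f)
#0 stroke at I1  (J1: bond 1 brought effort, rest push out)
#3 stroke at R1  (0-jn J1 has e-setter on 1)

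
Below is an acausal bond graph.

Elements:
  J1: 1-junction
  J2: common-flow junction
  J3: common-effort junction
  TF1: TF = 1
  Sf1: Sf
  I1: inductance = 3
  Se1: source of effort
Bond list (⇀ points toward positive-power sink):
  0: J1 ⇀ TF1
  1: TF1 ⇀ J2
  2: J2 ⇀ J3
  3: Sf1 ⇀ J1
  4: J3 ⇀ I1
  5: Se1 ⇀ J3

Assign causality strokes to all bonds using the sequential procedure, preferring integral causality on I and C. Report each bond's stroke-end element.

bond 0 stroke→J1
bond 1 stroke→TF1
bond 2 stroke→J2
bond 3 stroke→Sf1
bond 4 stroke→I1
bond 5 stroke→J3

b3 →Sf1  (Sf1 fixes flow; stroke at Sf1)
b5 →J3  (Se1 fixes effort; stroke away)
b0 →J1  (J1 flow already set via bond 3)
b2 →J2  (common-e at J3 fixed by 5)
b4 →I1  (0-jn J3 has e-setter on 5)
b1 →TF1  (through TF1, causality passes straight; one stroke at TF1)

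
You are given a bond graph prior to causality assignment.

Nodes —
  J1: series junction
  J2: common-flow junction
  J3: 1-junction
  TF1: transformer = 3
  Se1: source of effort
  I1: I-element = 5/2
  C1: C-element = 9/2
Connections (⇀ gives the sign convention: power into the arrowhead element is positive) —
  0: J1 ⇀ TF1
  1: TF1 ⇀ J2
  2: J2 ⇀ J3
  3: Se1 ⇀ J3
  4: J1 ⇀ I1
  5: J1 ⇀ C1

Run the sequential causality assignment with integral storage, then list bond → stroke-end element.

bond 0 stroke at J1
bond 1 stroke at TF1
bond 2 stroke at J2
bond 3 stroke at J3
bond 4 stroke at I1
bond 5 stroke at J1

β3 →J3  (source Se1 imposes e)
β2 →J2  (J3: last free bond brings flow in)
β1 →TF1  (J2 needs exactly one f-in)
β0 →J1  (TF TF1: opposite of bond 1)
β4 →I1  (I1 outputs flow p/I1)
β5 →J1  (1-jn J1 has f-setter on 4)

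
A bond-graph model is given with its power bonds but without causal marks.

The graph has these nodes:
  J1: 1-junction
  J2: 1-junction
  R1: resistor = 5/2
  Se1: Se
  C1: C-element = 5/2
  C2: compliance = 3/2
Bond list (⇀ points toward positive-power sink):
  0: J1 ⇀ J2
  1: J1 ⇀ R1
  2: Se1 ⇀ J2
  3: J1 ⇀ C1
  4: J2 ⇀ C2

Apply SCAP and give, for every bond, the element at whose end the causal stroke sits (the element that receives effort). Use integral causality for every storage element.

bond 0 |J1
bond 1 |R1
bond 2 |J2
bond 3 |J1
bond 4 |J2

bond 2 →J2  (Se1: effort source, stroke at far end)
bond 3 →J1  (C1 integral (e out))
bond 4 →J2  (C2 outputs effort q/C2)
bond 0 →J1  (J2 needs exactly one f-in)
bond 1 →R1  (only one flow-in slot at J1)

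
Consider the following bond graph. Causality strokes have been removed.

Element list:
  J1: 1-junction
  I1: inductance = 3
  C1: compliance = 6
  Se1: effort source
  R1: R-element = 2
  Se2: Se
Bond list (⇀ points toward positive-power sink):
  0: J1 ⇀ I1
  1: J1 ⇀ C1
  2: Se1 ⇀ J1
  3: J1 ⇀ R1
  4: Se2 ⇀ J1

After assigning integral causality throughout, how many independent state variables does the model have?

2  (C1, I1 all integral)

bond 2 →J1  (Se1 fixes effort; stroke away)
bond 4 →J1  (Se2 (Se) sets effort on bond)
bond 0 →I1  (I1: I, integral causality)
bond 1 →J1  (J1: bond 0 brought flow, rest push out)
bond 3 →J1  (J1 flow already set via bond 0)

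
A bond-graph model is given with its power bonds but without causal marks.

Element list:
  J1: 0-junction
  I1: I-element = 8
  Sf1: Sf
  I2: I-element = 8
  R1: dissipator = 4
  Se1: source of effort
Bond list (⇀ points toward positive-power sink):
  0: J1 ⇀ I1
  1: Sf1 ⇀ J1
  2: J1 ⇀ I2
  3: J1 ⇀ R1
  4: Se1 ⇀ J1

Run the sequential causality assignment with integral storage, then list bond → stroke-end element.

β1 |Sf1  (source Sf1 imposes f)
β4 |J1  (Se1: effort source, stroke at far end)
β0 |I1  (common-e at J1 fixed by 4)
β2 |I2  (J1 effort already set via bond 4)
β3 |R1  (0-jn J1 has e-setter on 4)

bond 0 stroke at I1
bond 1 stroke at Sf1
bond 2 stroke at I2
bond 3 stroke at R1
bond 4 stroke at J1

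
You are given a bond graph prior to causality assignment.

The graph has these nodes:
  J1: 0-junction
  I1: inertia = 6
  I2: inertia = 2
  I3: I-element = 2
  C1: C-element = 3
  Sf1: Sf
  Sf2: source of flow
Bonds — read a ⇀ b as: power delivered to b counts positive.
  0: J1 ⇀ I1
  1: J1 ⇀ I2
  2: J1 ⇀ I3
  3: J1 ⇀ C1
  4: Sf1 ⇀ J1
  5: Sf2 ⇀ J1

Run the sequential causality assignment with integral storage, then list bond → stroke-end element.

β0 →I1
β1 →I2
β2 →I3
β3 →J1
β4 →Sf1
β5 →Sf2

bond 4 stroke at Sf1  (Sf1: flow source, stroke at near end)
bond 5 stroke at Sf2  (Sf2 fixes flow; stroke at Sf2)
bond 0 stroke at I1  (I1 integral (f out))
bond 1 stroke at I2  (I2: I, integral causality)
bond 2 stroke at I3  (I3: I, integral causality)
bond 3 stroke at J1  (J1 needs exactly one e-in)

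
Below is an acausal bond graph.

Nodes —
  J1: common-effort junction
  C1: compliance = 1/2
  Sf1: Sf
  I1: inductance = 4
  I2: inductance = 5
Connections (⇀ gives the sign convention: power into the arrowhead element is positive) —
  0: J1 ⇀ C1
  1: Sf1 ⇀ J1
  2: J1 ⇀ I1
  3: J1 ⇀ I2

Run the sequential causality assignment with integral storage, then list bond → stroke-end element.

β1 stroke at Sf1  (Sf1: flow source, stroke at near end)
β0 stroke at J1  (prefer integral on C1)
β2 stroke at I1  (0-jn J1 has e-setter on 0)
β3 stroke at I2  (0-jn J1 has e-setter on 0)

bond 0 stroke→J1
bond 1 stroke→Sf1
bond 2 stroke→I1
bond 3 stroke→I2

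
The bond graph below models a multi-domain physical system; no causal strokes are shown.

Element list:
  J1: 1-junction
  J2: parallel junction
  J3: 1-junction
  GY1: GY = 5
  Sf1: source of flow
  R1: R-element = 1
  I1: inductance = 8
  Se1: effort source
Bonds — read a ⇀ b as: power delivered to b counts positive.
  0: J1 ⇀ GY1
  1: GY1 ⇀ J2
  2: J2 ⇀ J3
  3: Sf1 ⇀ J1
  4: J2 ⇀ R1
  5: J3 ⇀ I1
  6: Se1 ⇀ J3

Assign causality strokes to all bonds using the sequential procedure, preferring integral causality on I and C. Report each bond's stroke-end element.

#3 stroke at Sf1  (source Sf1 imposes f)
#6 stroke at J3  (Se1 (Se) sets effort on bond)
#0 stroke at J1  (J1 flow already set via bond 3)
#1 stroke at J2  (GY GY1: same side as bond 0)
#2 stroke at J3  (J2: bond 1 brought effort, rest push out)
#4 stroke at R1  (J2 effort already set via bond 1)
#5 stroke at I1  (only one flow-in slot at J3)

b0 →J1
b1 →J2
b2 →J3
b3 →Sf1
b4 →R1
b5 →I1
b6 →J3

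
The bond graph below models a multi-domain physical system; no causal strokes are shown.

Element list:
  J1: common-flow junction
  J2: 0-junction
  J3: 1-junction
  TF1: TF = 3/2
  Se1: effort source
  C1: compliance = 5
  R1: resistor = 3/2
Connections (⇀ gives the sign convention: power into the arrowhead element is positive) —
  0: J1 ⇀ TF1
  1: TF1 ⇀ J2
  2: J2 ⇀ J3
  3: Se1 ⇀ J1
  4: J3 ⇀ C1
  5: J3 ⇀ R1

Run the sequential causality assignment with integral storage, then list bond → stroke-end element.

b0 stroke at TF1
b1 stroke at J2
b2 stroke at J3
b3 stroke at J1
b4 stroke at J3
b5 stroke at R1

#3 →J1  (Se1: effort source, stroke at far end)
#0 →TF1  (J1: last free bond brings flow in)
#1 →J2  (through TF1, causality passes straight; one stroke at TF1)
#2 →J3  (J2: bond 1 brought effort, rest push out)
#4 →J3  (C1: C, integral causality)
#5 →R1  (closing 1-jn rule on J3)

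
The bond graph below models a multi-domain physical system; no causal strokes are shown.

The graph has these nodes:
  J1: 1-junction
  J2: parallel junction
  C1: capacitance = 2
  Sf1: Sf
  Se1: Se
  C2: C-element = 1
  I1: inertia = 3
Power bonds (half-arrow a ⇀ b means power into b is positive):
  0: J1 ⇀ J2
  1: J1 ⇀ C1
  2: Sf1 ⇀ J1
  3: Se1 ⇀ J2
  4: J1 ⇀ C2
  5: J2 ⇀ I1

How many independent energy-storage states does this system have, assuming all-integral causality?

3  (C1, C2, I1 all integral)

bond 2 |Sf1  (Sf1 fixes flow; stroke at Sf1)
bond 3 |J2  (Se1 (Se) sets effort on bond)
bond 0 |J1  (1-jn J1 has f-setter on 2)
bond 1 |J1  (1-jn J1 has f-setter on 2)
bond 4 |J1  (J1: bond 2 brought flow, rest push out)
bond 5 |I1  (common-e at J2 fixed by 3)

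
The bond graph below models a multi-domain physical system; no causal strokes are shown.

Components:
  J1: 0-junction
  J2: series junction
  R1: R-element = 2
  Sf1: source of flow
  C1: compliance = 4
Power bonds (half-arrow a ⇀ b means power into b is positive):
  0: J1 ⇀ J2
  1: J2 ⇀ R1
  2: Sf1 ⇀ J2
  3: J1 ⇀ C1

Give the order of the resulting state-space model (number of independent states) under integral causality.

#2 stroke at Sf1  (Sf1 fixes flow; stroke at Sf1)
#0 stroke at J2  (J2 flow already set via bond 2)
#1 stroke at J2  (J2: bond 2 brought flow, rest push out)
#3 stroke at J1  (closing 0-jn rule on J1)

1  (C1 all integral)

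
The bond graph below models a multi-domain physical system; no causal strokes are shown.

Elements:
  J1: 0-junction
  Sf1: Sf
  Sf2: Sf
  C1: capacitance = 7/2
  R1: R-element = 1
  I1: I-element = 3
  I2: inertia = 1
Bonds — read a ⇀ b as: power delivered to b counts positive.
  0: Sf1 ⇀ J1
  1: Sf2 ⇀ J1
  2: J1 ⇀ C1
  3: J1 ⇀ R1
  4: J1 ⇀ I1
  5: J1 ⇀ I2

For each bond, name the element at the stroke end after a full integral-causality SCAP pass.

bond 0 |Sf1
bond 1 |Sf2
bond 2 |J1
bond 3 |R1
bond 4 |I1
bond 5 |I2

bond 0 stroke at Sf1  (Sf1 fixes flow; stroke at Sf1)
bond 1 stroke at Sf2  (Sf2: flow source, stroke at near end)
bond 2 stroke at J1  (C1: C, integral causality)
bond 3 stroke at R1  (J1: bond 2 brought effort, rest push out)
bond 4 stroke at I1  (0-jn J1 has e-setter on 2)
bond 5 stroke at I2  (J1: bond 2 brought effort, rest push out)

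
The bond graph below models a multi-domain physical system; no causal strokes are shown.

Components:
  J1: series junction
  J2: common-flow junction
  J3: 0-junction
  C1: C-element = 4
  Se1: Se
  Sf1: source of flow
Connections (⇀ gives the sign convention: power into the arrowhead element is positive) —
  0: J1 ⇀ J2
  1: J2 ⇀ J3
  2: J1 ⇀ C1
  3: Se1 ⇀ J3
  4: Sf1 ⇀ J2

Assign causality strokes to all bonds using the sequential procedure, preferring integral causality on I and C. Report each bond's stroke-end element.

β0 stroke→J2
β1 stroke→J2
β2 stroke→J1
β3 stroke→J3
β4 stroke→Sf1

b3 |J3  (Se1 fixes effort; stroke away)
b4 |Sf1  (Sf1: flow source, stroke at near end)
b0 |J2  (J2: bond 4 brought flow, rest push out)
b1 |J2  (1-jn J2 has f-setter on 4)
b2 |J1  (J1: bond 0 brought flow, rest push out)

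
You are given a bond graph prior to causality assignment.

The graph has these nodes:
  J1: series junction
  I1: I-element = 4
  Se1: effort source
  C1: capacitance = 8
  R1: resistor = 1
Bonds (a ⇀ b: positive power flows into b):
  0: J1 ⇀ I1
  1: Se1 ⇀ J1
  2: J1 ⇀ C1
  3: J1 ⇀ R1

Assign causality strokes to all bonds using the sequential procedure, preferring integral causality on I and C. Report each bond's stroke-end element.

#1 stroke at J1  (Se1 fixes effort; stroke away)
#0 stroke at I1  (prefer integral on I1)
#2 stroke at J1  (common-f at J1 fixed by 0)
#3 stroke at J1  (J1 flow already set via bond 0)

β0 |I1
β1 |J1
β2 |J1
β3 |J1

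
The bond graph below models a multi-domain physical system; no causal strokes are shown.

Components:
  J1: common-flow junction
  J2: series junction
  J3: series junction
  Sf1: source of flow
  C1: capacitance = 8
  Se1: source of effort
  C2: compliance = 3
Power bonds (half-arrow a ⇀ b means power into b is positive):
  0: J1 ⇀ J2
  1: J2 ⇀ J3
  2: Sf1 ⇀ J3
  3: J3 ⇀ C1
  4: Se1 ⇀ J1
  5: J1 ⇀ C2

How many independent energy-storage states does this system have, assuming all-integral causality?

2  (C1, C2 all integral)

bond 2 →Sf1  (Sf1 (Sf) sets flow on bond)
bond 4 →J1  (Se1 fixes effort; stroke away)
bond 1 →J3  (J3: bond 2 brought flow, rest push out)
bond 3 →J3  (1-jn J3 has f-setter on 2)
bond 0 →J2  (J2 flow already set via bond 1)
bond 5 →J1  (1-jn J1 has f-setter on 0)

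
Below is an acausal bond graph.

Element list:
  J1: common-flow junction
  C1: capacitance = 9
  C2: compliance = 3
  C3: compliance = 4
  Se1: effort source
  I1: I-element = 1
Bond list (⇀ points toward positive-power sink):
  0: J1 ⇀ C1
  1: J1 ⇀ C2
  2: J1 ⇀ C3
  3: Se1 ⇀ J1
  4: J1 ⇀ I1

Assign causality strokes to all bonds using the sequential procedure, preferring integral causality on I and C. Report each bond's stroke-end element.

bond 3 stroke→J1  (Se1 fixes effort; stroke away)
bond 0 stroke→J1  (C1 integral (e out))
bond 1 stroke→J1  (C2: C, integral causality)
bond 2 stroke→J1  (C3: C, integral causality)
bond 4 stroke→I1  (only one flow-in slot at J1)

bond 0 stroke at J1
bond 1 stroke at J1
bond 2 stroke at J1
bond 3 stroke at J1
bond 4 stroke at I1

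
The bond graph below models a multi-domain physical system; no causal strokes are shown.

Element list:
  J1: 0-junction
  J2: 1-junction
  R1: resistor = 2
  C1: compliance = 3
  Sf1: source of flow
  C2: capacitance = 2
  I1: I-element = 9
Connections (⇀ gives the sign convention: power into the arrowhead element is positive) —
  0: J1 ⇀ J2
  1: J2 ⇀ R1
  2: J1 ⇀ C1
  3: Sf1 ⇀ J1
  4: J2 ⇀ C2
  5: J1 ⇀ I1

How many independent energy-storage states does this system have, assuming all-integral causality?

b3 stroke at Sf1  (source Sf1 imposes f)
b2 stroke at J1  (C1 outputs effort q/C1)
b0 stroke at J2  (J1: bond 2 brought effort, rest push out)
b5 stroke at I1  (J1 effort already set via bond 2)
b4 stroke at J2  (C2 integral (e out))
b1 stroke at R1  (only one flow-in slot at J2)

3  (C1, C2, I1 all integral)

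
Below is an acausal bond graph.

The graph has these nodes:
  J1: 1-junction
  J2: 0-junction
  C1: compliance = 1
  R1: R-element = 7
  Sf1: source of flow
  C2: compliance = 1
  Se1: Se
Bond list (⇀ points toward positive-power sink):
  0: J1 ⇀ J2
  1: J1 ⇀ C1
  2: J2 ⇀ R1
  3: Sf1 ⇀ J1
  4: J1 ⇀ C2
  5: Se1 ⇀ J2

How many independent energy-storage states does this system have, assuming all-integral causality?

2  (C1, C2 all integral)

bond 3 stroke→Sf1  (Sf1: flow source, stroke at near end)
bond 5 stroke→J2  (Se1 (Se) sets effort on bond)
bond 0 stroke→J1  (J1: bond 3 brought flow, rest push out)
bond 1 stroke→J1  (J1 flow already set via bond 3)
bond 4 stroke→J1  (J1 flow already set via bond 3)
bond 2 stroke→R1  (J2 effort already set via bond 5)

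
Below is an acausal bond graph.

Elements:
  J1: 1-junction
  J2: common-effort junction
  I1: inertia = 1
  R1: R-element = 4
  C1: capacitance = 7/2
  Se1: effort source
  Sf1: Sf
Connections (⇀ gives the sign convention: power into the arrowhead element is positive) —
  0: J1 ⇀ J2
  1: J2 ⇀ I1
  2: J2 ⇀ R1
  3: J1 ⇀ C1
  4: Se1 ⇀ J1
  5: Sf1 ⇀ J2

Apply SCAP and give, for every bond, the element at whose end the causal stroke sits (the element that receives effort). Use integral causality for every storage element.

β0 stroke→J2
β1 stroke→I1
β2 stroke→R1
β3 stroke→J1
β4 stroke→J1
β5 stroke→Sf1

b4 stroke at J1  (Se1 fixes effort; stroke away)
b5 stroke at Sf1  (Sf1 fixes flow; stroke at Sf1)
b1 stroke at I1  (I1 outputs flow p/I1)
b3 stroke at J1  (C1 outputs effort q/C1)
b0 stroke at J2  (closing 1-jn rule on J1)
b2 stroke at R1  (common-e at J2 fixed by 0)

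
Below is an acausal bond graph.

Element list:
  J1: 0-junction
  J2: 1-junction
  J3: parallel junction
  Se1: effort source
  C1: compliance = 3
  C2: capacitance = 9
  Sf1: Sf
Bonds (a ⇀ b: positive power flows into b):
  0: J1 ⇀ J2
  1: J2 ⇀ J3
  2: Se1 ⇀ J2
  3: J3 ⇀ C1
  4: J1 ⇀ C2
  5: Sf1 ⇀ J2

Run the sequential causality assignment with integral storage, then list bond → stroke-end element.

b0 stroke→J2
b1 stroke→J2
b2 stroke→J2
b3 stroke→J3
b4 stroke→J1
b5 stroke→Sf1

β2 stroke at J2  (Se1 fixes effort; stroke away)
β5 stroke at Sf1  (source Sf1 imposes f)
β0 stroke at J2  (J2 flow already set via bond 5)
β1 stroke at J2  (J2: bond 5 brought flow, rest push out)
β3 stroke at J3  (J3: last free bond brings effort in)
β4 stroke at J1  (J1 needs exactly one e-in)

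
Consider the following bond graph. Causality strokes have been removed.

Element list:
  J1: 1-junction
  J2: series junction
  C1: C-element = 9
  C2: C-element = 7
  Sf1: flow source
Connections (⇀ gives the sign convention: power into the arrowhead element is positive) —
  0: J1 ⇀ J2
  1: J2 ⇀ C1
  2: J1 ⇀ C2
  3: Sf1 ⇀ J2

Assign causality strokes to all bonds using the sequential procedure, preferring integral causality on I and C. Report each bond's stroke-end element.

b0 stroke→J2
b1 stroke→J2
b2 stroke→J1
b3 stroke→Sf1

#3 |Sf1  (source Sf1 imposes f)
#0 |J2  (1-jn J2 has f-setter on 3)
#1 |J2  (J2: bond 3 brought flow, rest push out)
#2 |J1  (common-f at J1 fixed by 0)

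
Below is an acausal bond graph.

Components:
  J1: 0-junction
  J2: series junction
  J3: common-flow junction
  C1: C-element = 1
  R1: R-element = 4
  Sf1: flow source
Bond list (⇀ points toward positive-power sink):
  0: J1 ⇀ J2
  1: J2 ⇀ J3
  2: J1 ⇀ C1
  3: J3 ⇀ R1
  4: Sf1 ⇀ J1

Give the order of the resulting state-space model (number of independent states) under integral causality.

1  (C1 all integral)

β4 stroke→Sf1  (source Sf1 imposes f)
β2 stroke→J1  (C1 integral (e out))
β0 stroke→J2  (0-jn J1 has e-setter on 2)
β1 stroke→J3  (J2 needs exactly one f-in)
β3 stroke→R1  (J3 needs exactly one f-in)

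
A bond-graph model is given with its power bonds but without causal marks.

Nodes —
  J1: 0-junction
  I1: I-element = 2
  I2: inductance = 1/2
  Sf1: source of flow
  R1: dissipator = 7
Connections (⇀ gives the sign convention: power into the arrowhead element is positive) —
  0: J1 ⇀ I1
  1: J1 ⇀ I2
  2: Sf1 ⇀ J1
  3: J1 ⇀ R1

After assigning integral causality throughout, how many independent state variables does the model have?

#2 |Sf1  (source Sf1 imposes f)
#0 |I1  (prefer integral on I1)
#1 |I2  (I2 integral (f out))
#3 |J1  (only one effort-in slot at J1)

2  (I1, I2 all integral)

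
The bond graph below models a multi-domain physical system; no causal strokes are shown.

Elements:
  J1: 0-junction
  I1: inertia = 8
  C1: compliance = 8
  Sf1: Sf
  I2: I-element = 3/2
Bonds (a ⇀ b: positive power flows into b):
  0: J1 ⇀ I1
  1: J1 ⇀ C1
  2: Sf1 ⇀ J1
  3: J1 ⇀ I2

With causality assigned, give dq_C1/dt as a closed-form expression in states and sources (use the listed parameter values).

#2 |Sf1  (Sf1 fixes flow; stroke at Sf1)
#0 |I1  (I1 outputs flow p/I1)
#1 |J1  (C1 integral (e out))
#3 |I2  (0-jn J1 has e-setter on 1)

dq_C1/dt = F_Sf1 - p_I1/8 - 2*p_I2/3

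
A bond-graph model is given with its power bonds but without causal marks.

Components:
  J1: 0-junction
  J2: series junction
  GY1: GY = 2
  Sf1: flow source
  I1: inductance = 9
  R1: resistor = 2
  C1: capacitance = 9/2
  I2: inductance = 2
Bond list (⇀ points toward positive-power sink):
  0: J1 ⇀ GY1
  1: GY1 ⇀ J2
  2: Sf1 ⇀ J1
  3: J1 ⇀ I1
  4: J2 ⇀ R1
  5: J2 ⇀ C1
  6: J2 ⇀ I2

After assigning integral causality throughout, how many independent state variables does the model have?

3  (C1, I1, I2 all integral)

#2 stroke→Sf1  (Sf1: flow source, stroke at near end)
#3 stroke→I1  (prefer integral on I1)
#0 stroke→J1  (J1: last free bond brings effort in)
#1 stroke→J2  (GY1 both-in/both-out from 0)
#5 stroke→J2  (C1 integral (e out))
#6 stroke→I2  (I2: I, integral causality)
#4 stroke→J2  (common-f at J2 fixed by 6)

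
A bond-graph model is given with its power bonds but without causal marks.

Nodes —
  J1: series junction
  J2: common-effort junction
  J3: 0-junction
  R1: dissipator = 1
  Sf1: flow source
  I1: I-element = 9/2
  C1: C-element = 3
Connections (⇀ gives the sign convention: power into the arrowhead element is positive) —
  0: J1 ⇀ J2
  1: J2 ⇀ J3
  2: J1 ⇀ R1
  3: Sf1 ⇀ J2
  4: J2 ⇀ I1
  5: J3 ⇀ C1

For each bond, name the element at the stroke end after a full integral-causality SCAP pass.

β0 stroke→J1
β1 stroke→J2
β2 stroke→R1
β3 stroke→Sf1
β4 stroke→I1
β5 stroke→J3

bond 3 stroke at Sf1  (Sf1 fixes flow; stroke at Sf1)
bond 4 stroke at I1  (prefer integral on I1)
bond 5 stroke at J3  (C1 outputs effort q/C1)
bond 1 stroke at J2  (0-jn J3 has e-setter on 5)
bond 0 stroke at J1  (J2 effort already set via bond 1)
bond 2 stroke at R1  (J1: last free bond brings flow in)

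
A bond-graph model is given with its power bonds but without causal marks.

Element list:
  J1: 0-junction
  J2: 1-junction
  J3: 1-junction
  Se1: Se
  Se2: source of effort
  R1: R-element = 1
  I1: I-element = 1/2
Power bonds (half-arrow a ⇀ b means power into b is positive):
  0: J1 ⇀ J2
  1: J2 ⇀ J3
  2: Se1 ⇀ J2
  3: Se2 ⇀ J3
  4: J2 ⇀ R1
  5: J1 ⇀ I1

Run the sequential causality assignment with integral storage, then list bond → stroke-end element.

#2 |J2  (Se1 fixes effort; stroke away)
#3 |J3  (Se2 (Se) sets effort on bond)
#1 |J2  (J3 needs exactly one f-in)
#5 |I1  (I1 outputs flow p/I1)
#0 |J1  (only one effort-in slot at J1)
#4 |J2  (J2: bond 0 brought flow, rest push out)

bond 0 stroke at J1
bond 1 stroke at J2
bond 2 stroke at J2
bond 3 stroke at J3
bond 4 stroke at J2
bond 5 stroke at I1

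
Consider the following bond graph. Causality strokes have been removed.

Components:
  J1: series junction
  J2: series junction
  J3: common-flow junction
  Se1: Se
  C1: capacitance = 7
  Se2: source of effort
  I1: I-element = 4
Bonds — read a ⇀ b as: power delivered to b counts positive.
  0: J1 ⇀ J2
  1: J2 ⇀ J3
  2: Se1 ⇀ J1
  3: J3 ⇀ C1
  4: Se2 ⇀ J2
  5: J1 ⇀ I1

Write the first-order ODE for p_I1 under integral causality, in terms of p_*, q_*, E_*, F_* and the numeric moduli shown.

β2 stroke at J1  (source Se1 imposes e)
β4 stroke at J2  (Se2 (Se) sets effort on bond)
β3 stroke at J3  (C1 outputs effort q/C1)
β1 stroke at J2  (J3: last free bond brings flow in)
β0 stroke at J1  (only one flow-in slot at J2)
β5 stroke at I1  (J1: last free bond brings flow in)

dp_I1/dt = E_Se1 + E_Se2 - q_C1/7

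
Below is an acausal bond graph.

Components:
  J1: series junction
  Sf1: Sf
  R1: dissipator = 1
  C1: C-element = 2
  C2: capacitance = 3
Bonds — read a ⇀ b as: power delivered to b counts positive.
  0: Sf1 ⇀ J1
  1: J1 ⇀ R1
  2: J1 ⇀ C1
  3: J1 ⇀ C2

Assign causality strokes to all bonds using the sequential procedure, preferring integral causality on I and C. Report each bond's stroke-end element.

β0 stroke at Sf1  (Sf1 fixes flow; stroke at Sf1)
β1 stroke at J1  (1-jn J1 has f-setter on 0)
β2 stroke at J1  (J1 flow already set via bond 0)
β3 stroke at J1  (1-jn J1 has f-setter on 0)

β0 →Sf1
β1 →J1
β2 →J1
β3 →J1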